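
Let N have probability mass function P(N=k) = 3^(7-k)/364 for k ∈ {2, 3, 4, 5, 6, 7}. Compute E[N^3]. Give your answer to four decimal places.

21.9093

E[N^3] = Σ n^3·P(N=n)
 = 8·243/364 + 27·81/364 + 64·27/364 + 125·9/364 + 216·3/364 + 343·1/364
 = 486/91 + 2187/364 + 432/91 + 1125/364 + 162/91 + 49/52
 = 7975/364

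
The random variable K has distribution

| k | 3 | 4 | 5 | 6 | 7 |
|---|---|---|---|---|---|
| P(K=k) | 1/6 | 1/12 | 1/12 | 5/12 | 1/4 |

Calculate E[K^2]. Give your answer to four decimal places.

E[K^2] = Σ k^2·P(K=k)
 = 9·1/6 + 16·1/12 + 25·1/12 + 36·5/12 + 49·1/4
 = 3/2 + 4/3 + 25/12 + 15 + 49/4
 = 193/6

32.1667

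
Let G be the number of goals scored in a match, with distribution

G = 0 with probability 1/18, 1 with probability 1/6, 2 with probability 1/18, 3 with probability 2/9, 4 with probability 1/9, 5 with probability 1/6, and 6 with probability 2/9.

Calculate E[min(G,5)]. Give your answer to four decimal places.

E[min(G,5)] = Σ min(g,5)·P(G=g)
 = 0·1/18 + 1·1/6 + 2·1/18 + 3·2/9 + 4·1/9 + 5·1/6 + 5·2/9
 = 0 + 1/6 + 1/9 + 2/3 + 4/9 + 5/6 + 10/9
 = 10/3

3.3333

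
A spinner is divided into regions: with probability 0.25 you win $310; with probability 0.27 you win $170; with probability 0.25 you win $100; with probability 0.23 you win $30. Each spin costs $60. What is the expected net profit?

E[payout] = 310·0.25 + 170·0.27 + 100·0.25 + 30·0.23
 = 77.5 + 45.9 + 25 + 6.9
 = 155.3
Net = 155.3 - 60 = 95.3

95.3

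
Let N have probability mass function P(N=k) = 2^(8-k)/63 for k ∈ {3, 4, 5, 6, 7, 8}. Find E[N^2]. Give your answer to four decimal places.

16.6667

E[N^2] = Σ n^2·P(N=n)
 = 9·32/63 + 16·16/63 + 25·8/63 + 36·4/63 + 49·2/63 + 64·1/63
 = 32/7 + 256/63 + 200/63 + 16/7 + 14/9 + 64/63
 = 50/3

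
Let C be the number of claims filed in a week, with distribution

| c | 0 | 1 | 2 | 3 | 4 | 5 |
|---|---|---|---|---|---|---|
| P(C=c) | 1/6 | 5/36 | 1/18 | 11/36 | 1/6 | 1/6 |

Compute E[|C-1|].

E[|C-1|] = Σ |c-1|·P(C=c)
 = 1·1/6 + 0·5/36 + 1·1/18 + 2·11/36 + 3·1/6 + 4·1/6
 = 1/6 + 0 + 1/18 + 11/18 + 1/2 + 2/3
 = 2

2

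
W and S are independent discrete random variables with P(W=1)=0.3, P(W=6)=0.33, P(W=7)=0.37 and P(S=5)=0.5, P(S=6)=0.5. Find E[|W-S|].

2.07

E[|W-S|] = Σ_w Σ_s |w-s| · P(W=w)P(S=s)
 = 4·0.15 + 5·0.15 + 1·0.165 + 0·0.165 + 2·0.185 + 1·0.185
 = 0.6 + 0.75 + 0.165 + 0 + 0.37 + 0.185
 = 2.07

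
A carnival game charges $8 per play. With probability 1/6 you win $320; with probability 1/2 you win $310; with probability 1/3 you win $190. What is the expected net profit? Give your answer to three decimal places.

E[payout] = 320·1/6 + 310·1/2 + 190·1/3
 = 160/3 + 155 + 190/3
 = 815/3
Net = 815/3 - 8 = 791/3

263.667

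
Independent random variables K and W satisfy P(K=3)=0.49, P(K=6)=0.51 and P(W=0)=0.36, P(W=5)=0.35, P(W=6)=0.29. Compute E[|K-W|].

2.5786

E[|K-W|] = Σ_k Σ_w |k-w| · P(K=k)P(W=w)
 = 3·0.1764 + 2·0.1715 + 3·0.1421 + 6·0.1836 + 1·0.1785 + 0·0.1479
 = 0.5292 + 0.343 + 0.4263 + 1.1016 + 0.1785 + 0
 = 2.5786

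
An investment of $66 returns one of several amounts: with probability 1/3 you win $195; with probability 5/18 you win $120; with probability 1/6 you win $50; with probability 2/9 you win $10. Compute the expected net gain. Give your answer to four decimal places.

E[payout] = 195·1/3 + 120·5/18 + 50·1/6 + 10·2/9
 = 65 + 100/3 + 25/3 + 20/9
 = 980/9
Net = 980/9 - 66 = 386/9

42.8889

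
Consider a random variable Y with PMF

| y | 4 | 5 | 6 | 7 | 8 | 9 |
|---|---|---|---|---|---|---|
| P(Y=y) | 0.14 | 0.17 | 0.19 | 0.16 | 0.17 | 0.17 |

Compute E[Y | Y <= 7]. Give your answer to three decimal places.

5.561

P(Y <= 7) = 0.14 + 0.17 + 0.19 + 0.16 = 0.66.
E[Y | Y <= 7] = [4·0.14 + 5·0.17 + 6·0.19 + 7·0.16] / 0.66
 = 3.67 / 0.66
 = 367/66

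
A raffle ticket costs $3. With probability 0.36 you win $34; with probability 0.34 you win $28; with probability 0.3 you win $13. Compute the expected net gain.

E[payout] = 34·0.36 + 28·0.34 + 13·0.3
 = 12.24 + 9.52 + 3.9
 = 25.66
Net = 25.66 - 3 = 22.66

22.66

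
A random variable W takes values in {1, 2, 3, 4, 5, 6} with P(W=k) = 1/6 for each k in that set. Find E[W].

3.5

E[W] = Σ w·P(W=w)
 = 1·1/6 + 2·1/6 + 3·1/6 + 4·1/6 + 5·1/6 + 6·1/6
 = 1/6 + 1/3 + 1/2 + 2/3 + 5/6 + 1
 = 7/2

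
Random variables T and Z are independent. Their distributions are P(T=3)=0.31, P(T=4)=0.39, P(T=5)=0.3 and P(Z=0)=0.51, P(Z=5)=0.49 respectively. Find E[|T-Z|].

2.5298

E[|T-Z|] = Σ_t Σ_z |t-z| · P(T=t)P(Z=z)
 = 3·0.1581 + 2·0.1519 + 4·0.1989 + 1·0.1911 + 5·0.153 + 0·0.147
 = 0.4743 + 0.3038 + 0.7956 + 0.1911 + 0.765 + 0
 = 2.5298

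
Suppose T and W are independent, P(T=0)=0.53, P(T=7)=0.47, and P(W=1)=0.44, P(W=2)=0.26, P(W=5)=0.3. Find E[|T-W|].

E[|T-W|] = Σ_t Σ_w |t-w| · P(T=t)P(W=w)
 = 1·0.2332 + 2·0.1378 + 5·0.159 + 6·0.2068 + 5·0.1222 + 2·0.141
 = 0.2332 + 0.2756 + 0.795 + 1.2408 + 0.611 + 0.282
 = 3.4376

3.4376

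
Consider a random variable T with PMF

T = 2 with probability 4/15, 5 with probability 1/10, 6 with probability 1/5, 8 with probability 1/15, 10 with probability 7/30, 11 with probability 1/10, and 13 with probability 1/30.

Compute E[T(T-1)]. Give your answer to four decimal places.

49.4667

E[T(T-1)] = Σ t(t-1)·P(T=t)
 = 2·4/15 + 20·1/10 + 30·1/5 + 56·1/15 + 90·7/30 + 110·1/10 + 156·1/30
 = 8/15 + 2 + 6 + 56/15 + 21 + 11 + 26/5
 = 742/15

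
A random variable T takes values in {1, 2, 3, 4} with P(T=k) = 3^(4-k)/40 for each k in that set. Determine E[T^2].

E[T^2] = Σ t^2·P(T=t)
 = 1·27/40 + 4·9/40 + 9·3/40 + 16·1/40
 = 27/40 + 9/10 + 27/40 + 2/5
 = 53/20

2.65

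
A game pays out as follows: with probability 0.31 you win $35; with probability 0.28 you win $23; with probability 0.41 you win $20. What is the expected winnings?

25.49

E[payout] = 35·0.31 + 23·0.28 + 20·0.41
 = 10.85 + 6.44 + 8.2
 = 25.49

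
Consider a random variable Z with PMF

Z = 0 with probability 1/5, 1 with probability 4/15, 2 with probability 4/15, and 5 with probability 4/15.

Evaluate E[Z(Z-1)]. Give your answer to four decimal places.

5.8667

E[Z(Z-1)] = Σ z(z-1)·P(Z=z)
 = 0·1/5 + 0·4/15 + 2·4/15 + 20·4/15
 = 0 + 0 + 8/15 + 16/3
 = 88/15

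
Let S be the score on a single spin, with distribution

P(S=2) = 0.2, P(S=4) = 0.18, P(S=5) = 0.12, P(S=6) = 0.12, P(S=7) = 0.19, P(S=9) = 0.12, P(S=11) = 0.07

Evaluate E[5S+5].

33.1

E[5S+5] = Σ (5s+5)·P(S=s)
 = 15·0.2 + 25·0.18 + 30·0.12 + 35·0.12 + 40·0.19 + 50·0.12 + 60·0.07
 = 3 + 4.5 + 3.6 + 4.2 + 7.6 + 6 + 4.2
 = 33.1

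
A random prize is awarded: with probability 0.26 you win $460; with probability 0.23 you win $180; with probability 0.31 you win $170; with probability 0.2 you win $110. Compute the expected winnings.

235.7

E[payout] = 460·0.26 + 180·0.23 + 170·0.31 + 110·0.2
 = 119.6 + 41.4 + 52.7 + 22
 = 235.7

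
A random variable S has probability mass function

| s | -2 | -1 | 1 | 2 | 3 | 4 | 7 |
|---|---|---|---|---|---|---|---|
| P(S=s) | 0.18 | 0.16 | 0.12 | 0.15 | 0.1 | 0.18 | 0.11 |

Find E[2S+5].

8.38

E[2S+5] = Σ (2s+5)·P(S=s)
 = 1·0.18 + 3·0.16 + 7·0.12 + 9·0.15 + 11·0.1 + 13·0.18 + 19·0.11
 = 0.18 + 0.48 + 0.84 + 1.35 + 1.1 + 2.34 + 2.09
 = 8.38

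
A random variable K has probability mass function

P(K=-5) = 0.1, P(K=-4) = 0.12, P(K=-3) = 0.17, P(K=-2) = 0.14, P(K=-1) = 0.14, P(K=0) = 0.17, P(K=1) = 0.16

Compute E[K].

-1.75

E[K] = Σ k·P(K=k)
 = (-5)·0.1 + (-4)·0.12 + (-3)·0.17 + (-2)·0.14 + (-1)·0.14 + 0·0.17 + 1·0.16
 = (-0.5) + (-0.48) + (-0.51) + (-0.28) + (-0.14) + 0 + 0.16
 = -1.75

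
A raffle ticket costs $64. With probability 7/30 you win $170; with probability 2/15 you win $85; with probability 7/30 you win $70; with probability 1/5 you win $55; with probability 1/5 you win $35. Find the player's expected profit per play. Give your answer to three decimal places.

E[payout] = 170·7/30 + 85·2/15 + 70·7/30 + 55·1/5 + 35·1/5
 = 119/3 + 34/3 + 49/3 + 11 + 7
 = 256/3
Net = 256/3 - 64 = 64/3

21.333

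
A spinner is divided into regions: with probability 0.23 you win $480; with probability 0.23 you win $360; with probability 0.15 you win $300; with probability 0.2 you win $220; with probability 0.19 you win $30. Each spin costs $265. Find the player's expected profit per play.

E[payout] = 480·0.23 + 360·0.23 + 300·0.15 + 220·0.2 + 30·0.19
 = 110.4 + 82.8 + 45 + 44 + 5.7
 = 287.9
Net = 287.9 - 265 = 22.9

22.9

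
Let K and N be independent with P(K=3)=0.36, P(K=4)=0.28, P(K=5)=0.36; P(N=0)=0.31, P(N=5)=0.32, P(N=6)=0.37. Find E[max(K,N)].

E[max(K,N)] = Σ_k Σ_n max(k,n) · P(K=k)P(N=n)
 = 3·0.1116 + 5·0.1152 + 6·0.1332 + 4·0.0868 + 5·0.0896 + 6·0.1036 + 5·0.1116 + 5·0.1152 + 6·0.1332
 = 0.3348 + 0.576 + 0.7992 + 0.3472 + 0.448 + 0.6216 + 0.558 + 0.576 + 0.7992
 = 5.06

5.06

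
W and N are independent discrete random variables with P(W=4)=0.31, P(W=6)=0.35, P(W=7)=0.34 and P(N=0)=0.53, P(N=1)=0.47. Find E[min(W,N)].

E[min(W,N)] = Σ_w Σ_n min(w,n) · P(W=w)P(N=n)
 = 0·0.1643 + 1·0.1457 + 0·0.1855 + 1·0.1645 + 0·0.1802 + 1·0.1598
 = 0 + 0.1457 + 0 + 0.1645 + 0 + 0.1598
 = 0.47

0.47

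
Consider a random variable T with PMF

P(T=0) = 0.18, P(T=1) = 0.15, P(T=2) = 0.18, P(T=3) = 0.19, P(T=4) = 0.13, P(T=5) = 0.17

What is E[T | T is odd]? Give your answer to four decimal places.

P(T is odd) = 0.15 + 0.19 + 0.17 = 0.51.
E[T | T is odd] = [1·0.15 + 3·0.19 + 5·0.17] / 0.51
 = 1.57 / 0.51
 = 157/51

3.0784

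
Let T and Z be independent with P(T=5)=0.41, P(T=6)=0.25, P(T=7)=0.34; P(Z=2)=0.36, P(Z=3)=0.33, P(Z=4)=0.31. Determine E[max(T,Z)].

5.93

E[max(T,Z)] = Σ_t Σ_z max(t,z) · P(T=t)P(Z=z)
 = 5·0.1476 + 5·0.1353 + 5·0.1271 + 6·0.09 + 6·0.0825 + 6·0.0775 + 7·0.1224 + 7·0.1122 + 7·0.1054
 = 0.738 + 0.6765 + 0.6355 + 0.54 + 0.495 + 0.465 + 0.8568 + 0.7854 + 0.7378
 = 5.93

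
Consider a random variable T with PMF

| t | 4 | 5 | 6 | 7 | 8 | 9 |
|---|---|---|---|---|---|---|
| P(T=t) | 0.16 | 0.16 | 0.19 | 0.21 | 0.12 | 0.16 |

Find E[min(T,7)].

E[min(T,7)] = Σ min(t,7)·P(T=t)
 = 4·0.16 + 5·0.16 + 6·0.19 + 7·0.21 + 7·0.12 + 7·0.16
 = 0.64 + 0.8 + 1.14 + 1.47 + 0.84 + 1.12
 = 6.01

6.01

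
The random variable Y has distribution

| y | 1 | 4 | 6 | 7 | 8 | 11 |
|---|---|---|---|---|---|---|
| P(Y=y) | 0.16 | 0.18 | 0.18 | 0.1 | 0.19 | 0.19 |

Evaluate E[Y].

6.27

E[Y] = Σ y·P(Y=y)
 = 1·0.16 + 4·0.18 + 6·0.18 + 7·0.1 + 8·0.19 + 11·0.19
 = 0.16 + 0.72 + 1.08 + 0.7 + 1.52 + 2.09
 = 6.27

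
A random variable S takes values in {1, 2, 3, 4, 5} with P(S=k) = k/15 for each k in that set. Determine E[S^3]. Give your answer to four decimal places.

65.2667

E[S^3] = Σ s^3·P(S=s)
 = 1·1/15 + 8·2/15 + 27·1/5 + 64·4/15 + 125·1/3
 = 1/15 + 16/15 + 27/5 + 256/15 + 125/3
 = 979/15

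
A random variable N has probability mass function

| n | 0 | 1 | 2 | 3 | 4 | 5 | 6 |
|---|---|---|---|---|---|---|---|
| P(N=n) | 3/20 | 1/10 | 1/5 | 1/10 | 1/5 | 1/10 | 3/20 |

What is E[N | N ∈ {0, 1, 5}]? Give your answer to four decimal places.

1.7143

P(N ∈ {0, 1, 5}) = 3/20 + 1/10 + 1/10 = 7/20.
E[N | N ∈ {0, 1, 5}] = [0·3/20 + 1·1/10 + 5·1/10] / (7/20)
 = 3/5 / (7/20)
 = 12/7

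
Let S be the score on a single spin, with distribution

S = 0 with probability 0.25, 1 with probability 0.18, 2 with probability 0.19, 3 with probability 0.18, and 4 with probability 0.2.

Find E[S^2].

E[S^2] = Σ s^2·P(S=s)
 = 0·0.25 + 1·0.18 + 4·0.19 + 9·0.18 + 16·0.2
 = 0 + 0.18 + 0.76 + 1.62 + 3.2
 = 5.76

5.76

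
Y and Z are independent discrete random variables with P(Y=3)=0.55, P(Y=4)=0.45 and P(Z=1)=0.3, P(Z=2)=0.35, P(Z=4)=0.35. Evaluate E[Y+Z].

5.85

E[Y+Z] = Σ_y Σ_z (y+z) · P(Y=y)P(Z=z)
 = 4·0.165 + 5·0.1925 + 7·0.1925 + 5·0.135 + 6·0.1575 + 8·0.1575
 = 0.66 + 0.9625 + 1.3475 + 0.675 + 0.945 + 1.26
 = 5.85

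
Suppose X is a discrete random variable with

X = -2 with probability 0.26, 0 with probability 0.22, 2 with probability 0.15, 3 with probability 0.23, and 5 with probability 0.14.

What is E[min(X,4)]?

E[min(X,4)] = Σ min(x,4)·P(X=x)
 = (-2)·0.26 + 0·0.22 + 2·0.15 + 3·0.23 + 4·0.14
 = (-0.52) + 0 + 0.3 + 0.69 + 0.56
 = 1.03

1.03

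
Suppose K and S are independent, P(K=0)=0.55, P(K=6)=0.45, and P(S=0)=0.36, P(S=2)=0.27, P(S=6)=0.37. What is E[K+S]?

5.46

E[K+S] = Σ_k Σ_s (k+s) · P(K=k)P(S=s)
 = 0·0.198 + 2·0.1485 + 6·0.2035 + 6·0.162 + 8·0.1215 + 12·0.1665
 = 0 + 0.297 + 1.221 + 0.972 + 0.972 + 1.998
 = 5.46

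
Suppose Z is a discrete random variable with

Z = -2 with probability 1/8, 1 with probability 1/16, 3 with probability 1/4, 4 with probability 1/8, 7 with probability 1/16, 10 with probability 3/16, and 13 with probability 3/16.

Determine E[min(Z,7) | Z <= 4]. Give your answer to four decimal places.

P(Z <= 4) = 1/8 + 1/16 + 1/4 + 1/8 = 9/16.
E[min(Z,7) | Z <= 4] = [(-2)·1/8 + 1·1/16 + 3·1/4 + 4·1/8] / (9/16)
 = 17/16 / (9/16)
 = 17/9

1.8889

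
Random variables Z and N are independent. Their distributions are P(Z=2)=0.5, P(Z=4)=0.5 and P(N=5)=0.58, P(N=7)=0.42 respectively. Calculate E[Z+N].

E[Z+N] = Σ_z Σ_n (z+n) · P(Z=z)P(N=n)
 = 7·0.29 + 9·0.21 + 9·0.29 + 11·0.21
 = 2.03 + 1.89 + 2.61 + 2.31
 = 8.84

8.84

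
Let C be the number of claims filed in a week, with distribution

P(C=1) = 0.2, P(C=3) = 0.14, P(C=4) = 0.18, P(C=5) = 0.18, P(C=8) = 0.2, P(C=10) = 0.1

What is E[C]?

4.84

E[C] = Σ c·P(C=c)
 = 1·0.2 + 3·0.14 + 4·0.18 + 5·0.18 + 8·0.2 + 10·0.1
 = 0.2 + 0.42 + 0.72 + 0.9 + 1.6 + 1
 = 4.84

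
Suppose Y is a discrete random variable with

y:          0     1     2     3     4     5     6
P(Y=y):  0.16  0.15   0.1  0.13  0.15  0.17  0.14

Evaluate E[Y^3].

E[Y^3] = Σ y^3·P(Y=y)
 = 0·0.16 + 1·0.15 + 8·0.1 + 27·0.13 + 64·0.15 + 125·0.17 + 216·0.14
 = 0 + 0.15 + 0.8 + 3.51 + 9.6 + 21.25 + 30.24
 = 65.55

65.55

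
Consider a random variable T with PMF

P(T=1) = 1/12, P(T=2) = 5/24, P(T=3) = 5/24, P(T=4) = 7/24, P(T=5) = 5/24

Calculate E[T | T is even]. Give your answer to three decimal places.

3.167

P(T is even) = 5/24 + 7/24 = 1/2.
E[T | T is even] = [2·5/24 + 4·7/24] / (1/2)
 = 19/12 / (1/2)
 = 19/6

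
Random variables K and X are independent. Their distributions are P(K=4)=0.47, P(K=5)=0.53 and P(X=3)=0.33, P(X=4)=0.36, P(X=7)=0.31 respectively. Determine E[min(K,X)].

E[min(K,X)] = Σ_k Σ_x min(k,x) · P(K=k)P(X=x)
 = 3·0.1551 + 4·0.1692 + 4·0.1457 + 3·0.1749 + 4·0.1908 + 5·0.1643
 = 0.4653 + 0.6768 + 0.5828 + 0.5247 + 0.7632 + 0.8215
 = 3.8343

3.8343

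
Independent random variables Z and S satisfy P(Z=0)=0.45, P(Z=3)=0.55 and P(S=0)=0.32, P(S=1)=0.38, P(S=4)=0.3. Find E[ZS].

E[ZS] = Σ_z Σ_s zs · P(Z=z)P(S=s)
 = 0·0.144 + 0·0.171 + 0·0.135 + 0·0.176 + 3·0.209 + 12·0.165
 = 0 + 0 + 0 + 0 + 0.627 + 1.98
 = 2.607

2.607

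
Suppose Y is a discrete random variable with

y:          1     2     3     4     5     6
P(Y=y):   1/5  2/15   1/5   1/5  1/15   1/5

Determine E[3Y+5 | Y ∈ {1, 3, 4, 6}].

P(Y ∈ {1, 3, 4, 6}) = 1/5 + 1/5 + 1/5 + 1/5 = 4/5.
E[3Y+5 | Y ∈ {1, 3, 4, 6}] = [8·1/5 + 14·1/5 + 17·1/5 + 23·1/5] / (4/5)
 = 62/5 / (4/5)
 = 31/2

15.5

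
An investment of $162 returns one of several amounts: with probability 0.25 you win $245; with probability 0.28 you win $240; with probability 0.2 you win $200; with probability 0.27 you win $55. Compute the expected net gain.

E[payout] = 245·0.25 + 240·0.28 + 200·0.2 + 55·0.27
 = 61.25 + 67.2 + 40 + 14.85
 = 183.3
Net = 183.3 - 162 = 21.3

21.3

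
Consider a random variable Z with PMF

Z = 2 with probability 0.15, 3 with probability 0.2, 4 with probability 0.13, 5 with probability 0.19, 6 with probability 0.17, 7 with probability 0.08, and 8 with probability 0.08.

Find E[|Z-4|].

1.59

E[|Z-4|] = Σ |z-4|·P(Z=z)
 = 2·0.15 + 1·0.2 + 0·0.13 + 1·0.19 + 2·0.17 + 3·0.08 + 4·0.08
 = 0.3 + 0.2 + 0 + 0.19 + 0.34 + 0.24 + 0.32
 = 1.59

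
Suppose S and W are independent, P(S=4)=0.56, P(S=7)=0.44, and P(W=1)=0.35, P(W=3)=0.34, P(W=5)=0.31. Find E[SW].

15.5344

E[SW] = Σ_s Σ_w sw · P(S=s)P(W=w)
 = 4·0.196 + 12·0.1904 + 20·0.1736 + 7·0.154 + 21·0.1496 + 35·0.1364
 = 0.784 + 2.2848 + 3.472 + 1.078 + 3.1416 + 4.774
 = 15.5344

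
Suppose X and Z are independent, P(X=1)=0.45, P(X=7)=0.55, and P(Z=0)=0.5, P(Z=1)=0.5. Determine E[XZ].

2.15

E[XZ] = Σ_x Σ_z xz · P(X=x)P(Z=z)
 = 0·0.225 + 1·0.225 + 0·0.275 + 7·0.275
 = 0 + 0.225 + 0 + 1.925
 = 2.15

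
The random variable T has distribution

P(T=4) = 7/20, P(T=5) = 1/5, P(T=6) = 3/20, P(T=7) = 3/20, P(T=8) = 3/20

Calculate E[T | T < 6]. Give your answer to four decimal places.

P(T < 6) = 7/20 + 1/5 = 11/20.
E[T | T < 6] = [4·7/20 + 5·1/5] / (11/20)
 = 12/5 / (11/20)
 = 48/11

4.3636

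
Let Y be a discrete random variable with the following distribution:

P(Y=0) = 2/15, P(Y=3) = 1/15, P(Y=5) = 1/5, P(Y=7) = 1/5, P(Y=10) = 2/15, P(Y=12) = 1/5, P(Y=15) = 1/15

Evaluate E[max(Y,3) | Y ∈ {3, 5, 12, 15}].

P(Y ∈ {3, 5, 12, 15}) = 1/15 + 1/5 + 1/5 + 1/15 = 8/15.
E[max(Y,3) | Y ∈ {3, 5, 12, 15}] = [3·1/15 + 5·1/5 + 12·1/5 + 15·1/15] / (8/15)
 = 23/5 / (8/15)
 = 69/8

8.625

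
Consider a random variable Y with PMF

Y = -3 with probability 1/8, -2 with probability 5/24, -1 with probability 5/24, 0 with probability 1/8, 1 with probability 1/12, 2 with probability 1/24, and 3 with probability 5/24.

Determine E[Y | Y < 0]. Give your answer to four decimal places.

P(Y < 0) = 1/8 + 5/24 + 5/24 = 13/24.
E[Y | Y < 0] = [(-3)·1/8 + (-2)·5/24 + (-1)·5/24] / (13/24)
 = -1 / (13/24)
 = -24/13

-1.8462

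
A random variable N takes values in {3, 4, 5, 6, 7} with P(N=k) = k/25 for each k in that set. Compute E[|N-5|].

1.2

E[|N-5|] = Σ |n-5|·P(N=n)
 = 2·3/25 + 1·4/25 + 0·1/5 + 1·6/25 + 2·7/25
 = 6/25 + 4/25 + 0 + 6/25 + 14/25
 = 6/5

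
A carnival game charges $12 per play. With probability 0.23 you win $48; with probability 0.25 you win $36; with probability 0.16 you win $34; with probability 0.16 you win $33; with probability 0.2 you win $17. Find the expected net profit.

E[payout] = 48·0.23 + 36·0.25 + 34·0.16 + 33·0.16 + 17·0.2
 = 11.04 + 9 + 5.44 + 5.28 + 3.4
 = 34.16
Net = 34.16 - 12 = 22.16

22.16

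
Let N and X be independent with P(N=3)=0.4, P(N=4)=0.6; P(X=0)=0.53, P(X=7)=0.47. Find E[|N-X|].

3.506

E[|N-X|] = Σ_n Σ_x |n-x| · P(N=n)P(X=x)
 = 3·0.212 + 4·0.188 + 4·0.318 + 3·0.282
 = 0.636 + 0.752 + 1.272 + 0.846
 = 3.506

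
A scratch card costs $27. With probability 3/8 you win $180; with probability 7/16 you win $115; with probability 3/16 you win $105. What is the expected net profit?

E[payout] = 180·3/8 + 115·7/16 + 105·3/16
 = 135/2 + 805/16 + 315/16
 = 275/2
Net = 275/2 - 27 = 221/2

110.5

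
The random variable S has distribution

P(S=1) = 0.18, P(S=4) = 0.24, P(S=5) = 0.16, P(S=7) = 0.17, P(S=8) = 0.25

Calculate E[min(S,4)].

3.46

E[min(S,4)] = Σ min(s,4)·P(S=s)
 = 1·0.18 + 4·0.24 + 4·0.16 + 4·0.17 + 4·0.25
 = 0.18 + 0.96 + 0.64 + 0.68 + 1
 = 3.46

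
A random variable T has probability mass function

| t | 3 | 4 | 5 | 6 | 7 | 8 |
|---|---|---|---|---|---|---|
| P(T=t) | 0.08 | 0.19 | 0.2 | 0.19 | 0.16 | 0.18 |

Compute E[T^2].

34.96

E[T^2] = Σ t^2·P(T=t)
 = 9·0.08 + 16·0.19 + 25·0.2 + 36·0.19 + 49·0.16 + 64·0.18
 = 0.72 + 3.04 + 5 + 6.84 + 7.84 + 11.52
 = 34.96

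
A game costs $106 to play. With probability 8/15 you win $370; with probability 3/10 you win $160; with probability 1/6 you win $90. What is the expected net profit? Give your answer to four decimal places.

154.3333

E[payout] = 370·8/15 + 160·3/10 + 90·1/6
 = 592/3 + 48 + 15
 = 781/3
Net = 781/3 - 106 = 463/3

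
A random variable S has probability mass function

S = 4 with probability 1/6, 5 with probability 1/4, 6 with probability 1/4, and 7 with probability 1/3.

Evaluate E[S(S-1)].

E[S(S-1)] = Σ s(s-1)·P(S=s)
 = 12·1/6 + 20·1/4 + 30·1/4 + 42·1/3
 = 2 + 5 + 15/2 + 14
 = 57/2

28.5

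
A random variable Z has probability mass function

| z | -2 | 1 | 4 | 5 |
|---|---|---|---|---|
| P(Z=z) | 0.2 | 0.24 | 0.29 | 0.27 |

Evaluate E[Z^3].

E[Z^3] = Σ z^3·P(Z=z)
 = (-8)·0.2 + 1·0.24 + 64·0.29 + 125·0.27
 = (-1.6) + 0.24 + 18.56 + 33.75
 = 50.95

50.95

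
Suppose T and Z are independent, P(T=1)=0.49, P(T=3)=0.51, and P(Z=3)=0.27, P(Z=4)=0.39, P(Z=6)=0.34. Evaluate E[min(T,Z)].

E[min(T,Z)] = Σ_t Σ_z min(t,z) · P(T=t)P(Z=z)
 = 1·0.1323 + 1·0.1911 + 1·0.1666 + 3·0.1377 + 3·0.1989 + 3·0.1734
 = 0.1323 + 0.1911 + 0.1666 + 0.4131 + 0.5967 + 0.5202
 = 2.02

2.02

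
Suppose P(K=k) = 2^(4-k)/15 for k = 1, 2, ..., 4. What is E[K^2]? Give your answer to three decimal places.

3.867

E[K^2] = Σ k^2·P(K=k)
 = 1·8/15 + 4·4/15 + 9·2/15 + 16·1/15
 = 8/15 + 16/15 + 6/5 + 16/15
 = 58/15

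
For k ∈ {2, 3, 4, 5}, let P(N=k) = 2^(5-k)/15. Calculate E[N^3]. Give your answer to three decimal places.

E[N^3] = Σ n^3·P(N=n)
 = 8·8/15 + 27·4/15 + 64·2/15 + 125·1/15
 = 64/15 + 36/5 + 128/15 + 25/3
 = 85/3

28.333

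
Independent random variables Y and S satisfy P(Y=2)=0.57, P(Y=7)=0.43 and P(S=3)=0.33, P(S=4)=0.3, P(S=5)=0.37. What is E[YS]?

16.766

E[YS] = Σ_y Σ_s ys · P(Y=y)P(S=s)
 = 6·0.1881 + 8·0.171 + 10·0.2109 + 21·0.1419 + 28·0.129 + 35·0.1591
 = 1.1286 + 1.368 + 2.109 + 2.9799 + 3.612 + 5.5685
 = 16.766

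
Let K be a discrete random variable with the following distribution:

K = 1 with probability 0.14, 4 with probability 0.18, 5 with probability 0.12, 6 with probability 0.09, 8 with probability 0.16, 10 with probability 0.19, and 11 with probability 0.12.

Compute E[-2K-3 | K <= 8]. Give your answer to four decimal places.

P(K <= 8) = 0.14 + 0.18 + 0.12 + 0.09 + 0.16 = 0.69.
E[-2K-3 | K <= 8] = [(-5)·0.14 + (-11)·0.18 + (-13)·0.12 + (-15)·0.09 + (-19)·0.16] / 0.69
 = -8.63 / 0.69
 = -863/69

-12.5072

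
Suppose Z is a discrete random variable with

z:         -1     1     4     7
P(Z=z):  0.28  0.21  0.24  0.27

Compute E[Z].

E[Z] = Σ z·P(Z=z)
 = (-1)·0.28 + 1·0.21 + 4·0.24 + 7·0.27
 = (-0.28) + 0.21 + 0.96 + 1.89
 = 2.78

2.78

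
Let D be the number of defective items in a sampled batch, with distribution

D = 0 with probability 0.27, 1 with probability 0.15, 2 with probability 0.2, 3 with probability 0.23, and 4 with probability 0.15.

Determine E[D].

1.84

E[D] = Σ d·P(D=d)
 = 0·0.27 + 1·0.15 + 2·0.2 + 3·0.23 + 4·0.15
 = 0 + 0.15 + 0.4 + 0.69 + 0.6
 = 1.84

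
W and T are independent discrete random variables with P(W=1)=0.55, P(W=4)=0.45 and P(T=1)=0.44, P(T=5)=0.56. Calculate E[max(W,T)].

3.834

E[max(W,T)] = Σ_w Σ_t max(w,t) · P(W=w)P(T=t)
 = 1·0.242 + 5·0.308 + 4·0.198 + 5·0.252
 = 0.242 + 1.54 + 0.792 + 1.26
 = 3.834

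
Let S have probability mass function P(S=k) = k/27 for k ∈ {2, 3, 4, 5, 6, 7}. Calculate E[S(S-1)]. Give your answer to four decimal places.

E[S(S-1)] = Σ s(s-1)·P(S=s)
 = 2·2/27 + 6·1/9 + 12·4/27 + 20·5/27 + 30·2/9 + 42·7/27
 = 4/27 + 2/3 + 16/9 + 100/27 + 20/3 + 98/9
 = 644/27

23.8519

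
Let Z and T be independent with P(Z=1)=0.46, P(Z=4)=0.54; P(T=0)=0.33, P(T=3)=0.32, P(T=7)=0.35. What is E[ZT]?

E[ZT] = Σ_z Σ_t zt · P(Z=z)P(T=t)
 = 0·0.1518 + 3·0.1472 + 7·0.161 + 0·0.1782 + 12·0.1728 + 28·0.189
 = 0 + 0.4416 + 1.127 + 0 + 2.0736 + 5.292
 = 8.9342

8.9342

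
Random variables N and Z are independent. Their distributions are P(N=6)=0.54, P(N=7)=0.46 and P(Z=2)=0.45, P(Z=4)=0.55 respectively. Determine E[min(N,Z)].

E[min(N,Z)] = Σ_n Σ_z min(n,z) · P(N=n)P(Z=z)
 = 2·0.243 + 4·0.297 + 2·0.207 + 4·0.253
 = 0.486 + 1.188 + 0.414 + 1.012
 = 3.1

3.1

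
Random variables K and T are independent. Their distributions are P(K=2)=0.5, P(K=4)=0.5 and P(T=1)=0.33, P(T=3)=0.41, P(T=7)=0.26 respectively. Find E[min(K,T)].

2.135

E[min(K,T)] = Σ_k Σ_t min(k,t) · P(K=k)P(T=t)
 = 1·0.165 + 2·0.205 + 2·0.13 + 1·0.165 + 3·0.205 + 4·0.13
 = 0.165 + 0.41 + 0.26 + 0.165 + 0.615 + 0.52
 = 2.135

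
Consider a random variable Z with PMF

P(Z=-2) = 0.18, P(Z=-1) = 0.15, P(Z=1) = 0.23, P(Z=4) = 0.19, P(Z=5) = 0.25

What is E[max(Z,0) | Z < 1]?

0

P(Z < 1) = 0.18 + 0.15 = 0.33.
E[max(Z,0) | Z < 1] = [0·0.18 + 0·0.15] / 0.33
 = 0 / 0.33
 = 0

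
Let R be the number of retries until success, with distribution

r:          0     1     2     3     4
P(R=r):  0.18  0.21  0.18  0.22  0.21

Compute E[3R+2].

8.21

E[3R+2] = Σ (3r+2)·P(R=r)
 = 2·0.18 + 5·0.21 + 8·0.18 + 11·0.22 + 14·0.21
 = 0.36 + 1.05 + 1.44 + 2.42 + 2.94
 = 8.21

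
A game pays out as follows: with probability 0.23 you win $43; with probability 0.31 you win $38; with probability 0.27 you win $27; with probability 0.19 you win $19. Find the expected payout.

E[payout] = 43·0.23 + 38·0.31 + 27·0.27 + 19·0.19
 = 9.89 + 11.78 + 7.29 + 3.61
 = 32.57

32.57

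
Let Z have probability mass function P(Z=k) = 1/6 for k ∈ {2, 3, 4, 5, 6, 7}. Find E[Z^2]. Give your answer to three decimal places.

23.167

E[Z^2] = Σ z^2·P(Z=z)
 = 4·1/6 + 9·1/6 + 16·1/6 + 25·1/6 + 36·1/6 + 49·1/6
 = 2/3 + 3/2 + 8/3 + 25/6 + 6 + 49/6
 = 139/6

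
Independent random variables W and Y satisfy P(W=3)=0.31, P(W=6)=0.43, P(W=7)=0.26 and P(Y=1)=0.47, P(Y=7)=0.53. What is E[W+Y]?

9.51

E[W+Y] = Σ_w Σ_y (w+y) · P(W=w)P(Y=y)
 = 4·0.1457 + 10·0.1643 + 7·0.2021 + 13·0.2279 + 8·0.1222 + 14·0.1378
 = 0.5828 + 1.643 + 1.4147 + 2.9627 + 0.9776 + 1.9292
 = 9.51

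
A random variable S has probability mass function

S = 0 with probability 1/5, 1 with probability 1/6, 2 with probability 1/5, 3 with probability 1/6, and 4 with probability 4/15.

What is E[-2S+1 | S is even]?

P(S is even) = 1/5 + 1/5 + 4/15 = 2/3.
E[-2S+1 | S is even] = [1·1/5 + (-3)·1/5 + (-7)·4/15] / (2/3)
 = -34/15 / (2/3)
 = -17/5

-3.4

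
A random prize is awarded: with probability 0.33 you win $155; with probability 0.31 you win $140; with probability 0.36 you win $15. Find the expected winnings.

99.95

E[payout] = 155·0.33 + 140·0.31 + 15·0.36
 = 51.15 + 43.4 + 5.4
 = 99.95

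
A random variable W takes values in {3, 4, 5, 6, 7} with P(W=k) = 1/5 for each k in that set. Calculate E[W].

E[W] = Σ w·P(W=w)
 = 3·1/5 + 4·1/5 + 5·1/5 + 6·1/5 + 7·1/5
 = 3/5 + 4/5 + 1 + 6/5 + 7/5
 = 5

5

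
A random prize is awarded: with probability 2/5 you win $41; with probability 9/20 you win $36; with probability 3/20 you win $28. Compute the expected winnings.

36.8

E[payout] = 41·2/5 + 36·9/20 + 28·3/20
 = 82/5 + 81/5 + 21/5
 = 184/5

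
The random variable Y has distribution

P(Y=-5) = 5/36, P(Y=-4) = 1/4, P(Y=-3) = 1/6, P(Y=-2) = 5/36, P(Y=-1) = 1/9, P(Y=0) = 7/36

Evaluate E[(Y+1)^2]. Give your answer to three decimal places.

E[(Y+1)^2] = Σ (y+1)^2·P(Y=y)
 = 16·5/36 + 9·1/4 + 4·1/6 + 1·5/36 + 0·1/9 + 1·7/36
 = 20/9 + 9/4 + 2/3 + 5/36 + 0 + 7/36
 = 197/36

5.472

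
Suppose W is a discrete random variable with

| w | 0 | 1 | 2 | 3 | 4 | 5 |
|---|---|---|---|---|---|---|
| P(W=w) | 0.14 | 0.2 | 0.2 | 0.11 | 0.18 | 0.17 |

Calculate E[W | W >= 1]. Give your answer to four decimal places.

2.9070

P(W >= 1) = 0.2 + 0.2 + 0.11 + 0.18 + 0.17 = 0.86.
E[W | W >= 1] = [1·0.2 + 2·0.2 + 3·0.11 + 4·0.18 + 5·0.17] / 0.86
 = 2.5 / 0.86
 = 125/43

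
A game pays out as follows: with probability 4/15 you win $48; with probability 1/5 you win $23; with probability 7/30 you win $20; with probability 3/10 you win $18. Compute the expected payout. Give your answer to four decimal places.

27.4667

E[payout] = 48·4/15 + 23·1/5 + 20·7/30 + 18·3/10
 = 64/5 + 23/5 + 14/3 + 27/5
 = 412/15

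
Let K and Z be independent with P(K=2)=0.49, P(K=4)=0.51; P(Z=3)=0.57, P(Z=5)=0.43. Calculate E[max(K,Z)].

4.1507

E[max(K,Z)] = Σ_k Σ_z max(k,z) · P(K=k)P(Z=z)
 = 3·0.2793 + 5·0.2107 + 4·0.2907 + 5·0.2193
 = 0.8379 + 1.0535 + 1.1628 + 1.0965
 = 4.1507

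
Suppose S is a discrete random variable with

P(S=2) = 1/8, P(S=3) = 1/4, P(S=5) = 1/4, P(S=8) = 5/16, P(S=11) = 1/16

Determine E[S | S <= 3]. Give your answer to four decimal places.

P(S <= 3) = 1/8 + 1/4 = 3/8.
E[S | S <= 3] = [2·1/8 + 3·1/4] / (3/8)
 = 1 / (3/8)
 = 8/3

2.6667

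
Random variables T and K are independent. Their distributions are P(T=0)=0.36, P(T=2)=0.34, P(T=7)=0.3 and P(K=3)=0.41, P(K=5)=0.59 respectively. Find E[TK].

E[TK] = Σ_t Σ_k tk · P(T=t)P(K=k)
 = 0·0.1476 + 0·0.2124 + 6·0.1394 + 10·0.2006 + 21·0.123 + 35·0.177
 = 0 + 0 + 0.8364 + 2.006 + 2.583 + 6.195
 = 11.6204

11.6204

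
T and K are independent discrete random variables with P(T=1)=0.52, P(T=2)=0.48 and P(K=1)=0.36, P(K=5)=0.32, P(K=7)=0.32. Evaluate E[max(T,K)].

4.3728

E[max(T,K)] = Σ_t Σ_k max(t,k) · P(T=t)P(K=k)
 = 1·0.1872 + 5·0.1664 + 7·0.1664 + 2·0.1728 + 5·0.1536 + 7·0.1536
 = 0.1872 + 0.832 + 1.1648 + 0.3456 + 0.768 + 1.0752
 = 4.3728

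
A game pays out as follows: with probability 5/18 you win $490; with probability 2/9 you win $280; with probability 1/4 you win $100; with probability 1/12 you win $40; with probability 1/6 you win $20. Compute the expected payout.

E[payout] = 490·5/18 + 280·2/9 + 100·1/4 + 40·1/12 + 20·1/6
 = 1225/9 + 560/9 + 25 + 10/3 + 10/3
 = 230

230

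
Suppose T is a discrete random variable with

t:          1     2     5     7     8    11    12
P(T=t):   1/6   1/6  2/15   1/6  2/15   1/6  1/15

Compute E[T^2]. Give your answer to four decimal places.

E[T^2] = Σ t^2·P(T=t)
 = 1·1/6 + 4·1/6 + 25·2/15 + 49·1/6 + 64·2/15 + 121·1/6 + 144·1/15
 = 1/6 + 2/3 + 10/3 + 49/6 + 128/15 + 121/6 + 48/5
 = 1519/30

50.6333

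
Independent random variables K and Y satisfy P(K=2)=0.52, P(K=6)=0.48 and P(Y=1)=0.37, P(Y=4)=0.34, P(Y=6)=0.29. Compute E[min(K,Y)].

2.5132

E[min(K,Y)] = Σ_k Σ_y min(k,y) · P(K=k)P(Y=y)
 = 1·0.1924 + 2·0.1768 + 2·0.1508 + 1·0.1776 + 4·0.1632 + 6·0.1392
 = 0.1924 + 0.3536 + 0.3016 + 0.1776 + 0.6528 + 0.8352
 = 2.5132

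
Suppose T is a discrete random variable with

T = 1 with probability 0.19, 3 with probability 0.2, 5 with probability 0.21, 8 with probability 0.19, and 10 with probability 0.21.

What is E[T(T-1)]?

E[T(T-1)] = Σ t(t-1)·P(T=t)
 = 0·0.19 + 6·0.2 + 20·0.21 + 56·0.19 + 90·0.21
 = 0 + 1.2 + 4.2 + 10.64 + 18.9
 = 34.94

34.94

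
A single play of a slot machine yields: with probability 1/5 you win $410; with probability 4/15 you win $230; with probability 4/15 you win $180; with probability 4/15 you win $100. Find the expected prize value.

218

E[payout] = 410·1/5 + 230·4/15 + 180·4/15 + 100·4/15
 = 82 + 184/3 + 48 + 80/3
 = 218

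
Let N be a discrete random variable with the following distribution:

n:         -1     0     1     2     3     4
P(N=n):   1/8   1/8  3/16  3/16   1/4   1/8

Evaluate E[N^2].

5.3125

E[N^2] = Σ n^2·P(N=n)
 = 1·1/8 + 0·1/8 + 1·3/16 + 4·3/16 + 9·1/4 + 16·1/8
 = 1/8 + 0 + 3/16 + 3/4 + 9/4 + 2
 = 85/16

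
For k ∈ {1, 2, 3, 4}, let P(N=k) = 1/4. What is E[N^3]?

E[N^3] = Σ n^3·P(N=n)
 = 1·1/4 + 8·1/4 + 27·1/4 + 64·1/4
 = 1/4 + 2 + 27/4 + 16
 = 25

25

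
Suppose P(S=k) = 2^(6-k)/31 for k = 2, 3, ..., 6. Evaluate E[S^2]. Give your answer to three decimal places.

9.226

E[S^2] = Σ s^2·P(S=s)
 = 4·16/31 + 9·8/31 + 16·4/31 + 25·2/31 + 36·1/31
 = 64/31 + 72/31 + 64/31 + 50/31 + 36/31
 = 286/31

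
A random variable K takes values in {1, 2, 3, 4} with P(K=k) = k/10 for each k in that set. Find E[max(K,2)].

E[max(K,2)] = Σ max(k,2)·P(K=k)
 = 2·1/10 + 2·1/5 + 3·3/10 + 4·2/5
 = 1/5 + 2/5 + 9/10 + 8/5
 = 31/10

3.1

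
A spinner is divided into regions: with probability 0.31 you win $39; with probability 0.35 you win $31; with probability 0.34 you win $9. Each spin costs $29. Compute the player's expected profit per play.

-3

E[payout] = 39·0.31 + 31·0.35 + 9·0.34
 = 12.09 + 10.85 + 3.06
 = 26
Net = 26 - 29 = -3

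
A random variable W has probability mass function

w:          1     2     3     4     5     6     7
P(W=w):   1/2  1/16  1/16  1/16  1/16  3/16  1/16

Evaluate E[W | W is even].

P(W is even) = 1/16 + 1/16 + 3/16 = 5/16.
E[W | W is even] = [2·1/16 + 4·1/16 + 6·3/16] / (5/16)
 = 3/2 / (5/16)
 = 24/5

4.8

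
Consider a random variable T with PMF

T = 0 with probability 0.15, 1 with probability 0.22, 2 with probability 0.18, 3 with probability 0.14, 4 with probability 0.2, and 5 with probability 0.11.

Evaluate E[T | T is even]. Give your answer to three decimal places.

P(T is even) = 0.15 + 0.18 + 0.2 = 0.53.
E[T | T is even] = [0·0.15 + 2·0.18 + 4·0.2] / 0.53
 = 1.16 / 0.53
 = 116/53

2.189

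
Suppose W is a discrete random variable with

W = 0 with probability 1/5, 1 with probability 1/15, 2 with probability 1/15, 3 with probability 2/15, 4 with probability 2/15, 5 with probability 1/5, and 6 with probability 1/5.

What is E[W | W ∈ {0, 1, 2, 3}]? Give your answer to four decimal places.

1.2857

P(W ∈ {0, 1, 2, 3}) = 1/5 + 1/15 + 1/15 + 2/15 = 7/15.
E[W | W ∈ {0, 1, 2, 3}] = [0·1/5 + 1·1/15 + 2·1/15 + 3·2/15] / (7/15)
 = 3/5 / (7/15)
 = 9/7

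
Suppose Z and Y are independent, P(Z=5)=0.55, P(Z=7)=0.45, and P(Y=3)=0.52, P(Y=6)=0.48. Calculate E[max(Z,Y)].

E[max(Z,Y)] = Σ_z Σ_y max(z,y) · P(Z=z)P(Y=y)
 = 5·0.286 + 6·0.264 + 7·0.234 + 7·0.216
 = 1.43 + 1.584 + 1.638 + 1.512
 = 6.164

6.164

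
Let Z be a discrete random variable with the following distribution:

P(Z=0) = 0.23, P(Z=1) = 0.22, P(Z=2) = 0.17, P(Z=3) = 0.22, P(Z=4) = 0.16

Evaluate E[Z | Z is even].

P(Z is even) = 0.23 + 0.17 + 0.16 = 0.56.
E[Z | Z is even] = [0·0.23 + 2·0.17 + 4·0.16] / 0.56
 = 0.98 / 0.56
 = 7/4

1.75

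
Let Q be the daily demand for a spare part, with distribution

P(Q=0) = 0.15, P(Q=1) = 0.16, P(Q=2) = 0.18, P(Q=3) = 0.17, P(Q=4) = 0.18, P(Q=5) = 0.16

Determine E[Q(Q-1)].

E[Q(Q-1)] = Σ q(q-1)·P(Q=q)
 = 0·0.15 + 0·0.16 + 2·0.18 + 6·0.17 + 12·0.18 + 20·0.16
 = 0 + 0 + 0.36 + 1.02 + 2.16 + 3.2
 = 6.74

6.74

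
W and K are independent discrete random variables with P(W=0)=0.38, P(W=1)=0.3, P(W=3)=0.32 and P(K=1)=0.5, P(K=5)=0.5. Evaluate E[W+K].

4.26

E[W+K] = Σ_w Σ_k (w+k) · P(W=w)P(K=k)
 = 1·0.19 + 5·0.19 + 2·0.15 + 6·0.15 + 4·0.16 + 8·0.16
 = 0.19 + 0.95 + 0.3 + 0.9 + 0.64 + 1.28
 = 4.26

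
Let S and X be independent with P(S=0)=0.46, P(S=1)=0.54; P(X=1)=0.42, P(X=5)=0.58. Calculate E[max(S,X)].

3.32

E[max(S,X)] = Σ_s Σ_x max(s,x) · P(S=s)P(X=x)
 = 1·0.1932 + 5·0.2668 + 1·0.2268 + 5·0.3132
 = 0.1932 + 1.334 + 0.2268 + 1.566
 = 3.32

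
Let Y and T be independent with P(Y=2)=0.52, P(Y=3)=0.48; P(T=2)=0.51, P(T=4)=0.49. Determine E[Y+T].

E[Y+T] = Σ_y Σ_t (y+t) · P(Y=y)P(T=t)
 = 4·0.2652 + 6·0.2548 + 5·0.2448 + 7·0.2352
 = 1.0608 + 1.5288 + 1.224 + 1.6464
 = 5.46

5.46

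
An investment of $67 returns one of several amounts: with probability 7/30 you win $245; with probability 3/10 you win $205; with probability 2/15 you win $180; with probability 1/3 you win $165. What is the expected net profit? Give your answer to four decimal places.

E[payout] = 245·7/30 + 205·3/10 + 180·2/15 + 165·1/3
 = 343/6 + 123/2 + 24 + 55
 = 593/3
Net = 593/3 - 67 = 392/3

130.6667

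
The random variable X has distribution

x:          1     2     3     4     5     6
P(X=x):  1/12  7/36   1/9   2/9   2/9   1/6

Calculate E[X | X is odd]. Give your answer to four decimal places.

P(X is odd) = 1/12 + 1/9 + 2/9 = 5/12.
E[X | X is odd] = [1·1/12 + 3·1/9 + 5·2/9] / (5/12)
 = 55/36 / (5/12)
 = 11/3

3.6667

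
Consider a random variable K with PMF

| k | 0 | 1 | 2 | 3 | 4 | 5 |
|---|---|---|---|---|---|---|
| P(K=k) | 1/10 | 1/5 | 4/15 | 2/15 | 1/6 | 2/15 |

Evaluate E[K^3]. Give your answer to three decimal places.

E[K^3] = Σ k^3·P(K=k)
 = 0·1/10 + 1·1/5 + 8·4/15 + 27·2/15 + 64·1/6 + 125·2/15
 = 0 + 1/5 + 32/15 + 18/5 + 32/3 + 50/3
 = 499/15

33.267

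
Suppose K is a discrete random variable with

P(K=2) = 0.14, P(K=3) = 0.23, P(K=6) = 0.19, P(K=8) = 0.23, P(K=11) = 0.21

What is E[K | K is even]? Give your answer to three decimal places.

5.821

P(K is even) = 0.14 + 0.19 + 0.23 = 0.56.
E[K | K is even] = [2·0.14 + 6·0.19 + 8·0.23] / 0.56
 = 3.26 / 0.56
 = 163/28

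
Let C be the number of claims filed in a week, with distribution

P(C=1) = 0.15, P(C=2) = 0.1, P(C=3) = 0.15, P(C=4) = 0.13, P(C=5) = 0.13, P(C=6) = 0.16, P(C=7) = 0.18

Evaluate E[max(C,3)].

E[max(C,3)] = Σ max(c,3)·P(C=c)
 = 3·0.15 + 3·0.1 + 3·0.15 + 4·0.13 + 5·0.13 + 6·0.16 + 7·0.18
 = 0.45 + 0.3 + 0.45 + 0.52 + 0.65 + 0.96 + 1.26
 = 4.59

4.59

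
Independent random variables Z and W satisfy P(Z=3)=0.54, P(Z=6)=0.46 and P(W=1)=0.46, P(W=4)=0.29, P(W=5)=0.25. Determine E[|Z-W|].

2.3632

E[|Z-W|] = Σ_z Σ_w |z-w| · P(Z=z)P(W=w)
 = 2·0.2484 + 1·0.1566 + 2·0.135 + 5·0.2116 + 2·0.1334 + 1·0.115
 = 0.4968 + 0.1566 + 0.27 + 1.058 + 0.2668 + 0.115
 = 2.3632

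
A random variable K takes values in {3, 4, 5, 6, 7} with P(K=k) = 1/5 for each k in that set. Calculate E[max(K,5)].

E[max(K,5)] = Σ max(k,5)·P(K=k)
 = 5·1/5 + 5·1/5 + 5·1/5 + 6·1/5 + 7·1/5
 = 1 + 1 + 1 + 6/5 + 7/5
 = 28/5

5.6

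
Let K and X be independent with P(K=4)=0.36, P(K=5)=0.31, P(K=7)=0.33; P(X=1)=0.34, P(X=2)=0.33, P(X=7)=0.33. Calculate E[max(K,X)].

5.861

E[max(K,X)] = Σ_k Σ_x max(k,x) · P(K=k)P(X=x)
 = 4·0.1224 + 4·0.1188 + 7·0.1188 + 5·0.1054 + 5·0.1023 + 7·0.1023 + 7·0.1122 + 7·0.1089 + 7·0.1089
 = 0.4896 + 0.4752 + 0.8316 + 0.527 + 0.5115 + 0.7161 + 0.7854 + 0.7623 + 0.7623
 = 5.861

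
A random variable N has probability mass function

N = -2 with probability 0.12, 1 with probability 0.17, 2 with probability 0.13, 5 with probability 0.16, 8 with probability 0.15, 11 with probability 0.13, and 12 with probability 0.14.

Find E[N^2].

E[N^2] = Σ n^2·P(N=n)
 = 4·0.12 + 1·0.17 + 4·0.13 + 25·0.16 + 64·0.15 + 121·0.13 + 144·0.14
 = 0.48 + 0.17 + 0.52 + 4 + 9.6 + 15.73 + 20.16
 = 50.66

50.66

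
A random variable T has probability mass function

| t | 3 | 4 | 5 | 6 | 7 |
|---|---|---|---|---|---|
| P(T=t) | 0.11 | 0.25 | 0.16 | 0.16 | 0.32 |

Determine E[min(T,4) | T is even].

P(T is even) = 0.25 + 0.16 = 0.41.
E[min(T,4) | T is even] = [4·0.25 + 4·0.16] / 0.41
 = 1.64 / 0.41
 = 4

4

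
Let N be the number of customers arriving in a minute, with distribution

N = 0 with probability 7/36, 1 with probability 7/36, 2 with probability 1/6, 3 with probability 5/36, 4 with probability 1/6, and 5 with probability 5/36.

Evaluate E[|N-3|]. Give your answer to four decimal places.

1.5833

E[|N-3|] = Σ |n-3|·P(N=n)
 = 3·7/36 + 2·7/36 + 1·1/6 + 0·5/36 + 1·1/6 + 2·5/36
 = 7/12 + 7/18 + 1/6 + 0 + 1/6 + 5/18
 = 19/12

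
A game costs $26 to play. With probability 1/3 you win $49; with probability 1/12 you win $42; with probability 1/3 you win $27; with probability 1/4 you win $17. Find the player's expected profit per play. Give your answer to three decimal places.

7.083

E[payout] = 49·1/3 + 42·1/12 + 27·1/3 + 17·1/4
 = 49/3 + 7/2 + 9 + 17/4
 = 397/12
Net = 397/12 - 26 = 85/12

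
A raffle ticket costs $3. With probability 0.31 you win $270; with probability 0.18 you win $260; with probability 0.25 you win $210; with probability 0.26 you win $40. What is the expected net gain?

E[payout] = 270·0.31 + 260·0.18 + 210·0.25 + 40·0.26
 = 83.7 + 46.8 + 52.5 + 10.4
 = 193.4
Net = 193.4 - 3 = 190.4

190.4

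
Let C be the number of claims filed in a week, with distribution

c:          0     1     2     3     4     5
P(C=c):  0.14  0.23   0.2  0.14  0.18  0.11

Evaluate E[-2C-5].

E[-2C-5] = Σ (-2c-5)·P(C=c)
 = (-5)·0.14 + (-7)·0.23 + (-9)·0.2 + (-11)·0.14 + (-13)·0.18 + (-15)·0.11
 = (-0.7) + (-1.61) + (-1.8) + (-1.54) + (-2.34) + (-1.65)
 = -9.64

-9.64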